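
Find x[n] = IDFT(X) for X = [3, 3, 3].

x[n] = (1/3) Σ(k=0 to 2) X[k] · e^(2πikn/3)

Computing each x[n]:
x[0] = 3
x[1] = 0
x[2] = 0

x = [3, 0, 0]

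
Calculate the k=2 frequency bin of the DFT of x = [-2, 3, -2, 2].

X[2] = Σ(n=0 to 3) x[n] · ω_4^(2n) where ω_4 = e^(-2πi/4)
= (-2)·ω_4^0 + (3)·ω_4^2 + (-2)·ω_4^4 + (2)·ω_4^6

X[2] = -9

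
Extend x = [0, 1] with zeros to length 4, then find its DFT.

Original 2-point DFT: [1, -1]
Zero-padded 4-point DFT provides frequency interpolation.

DFT_4([x, 0, ...]) = [1, -1i, -1, 1i]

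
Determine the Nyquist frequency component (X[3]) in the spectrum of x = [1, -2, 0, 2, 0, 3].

X[3] = Σ(n=0 to 5) x[n] · ω_6^(3n) where ω_6 = e^(-2πi/6)
= (1)·ω_6^0 + (-2)·ω_6^3 + (0)·ω_6^6 + (2)·ω_6^9 + (0)·ω_6^12 + (3)·ω_6^15

X[3] = -2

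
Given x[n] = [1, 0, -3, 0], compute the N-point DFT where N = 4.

X[k] = Σ(n=0 to 3) x[n] · ω_4^(nk)
where ω_4 = e^(-2πi/4)

Computing each X[k]:
X[0] = -2
X[1] = 4
X[2] = -2
X[3] = 4

X = [-2, 4, -2, 4]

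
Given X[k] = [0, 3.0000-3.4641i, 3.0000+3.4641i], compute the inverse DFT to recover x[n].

x[n] = (1/3) Σ(k=0 to 2) X[k] · e^(2πikn/3)

Computing each x[n]:
x[0] = 2
x[1] = 1
x[2] = -3

x = [2, 1, -3]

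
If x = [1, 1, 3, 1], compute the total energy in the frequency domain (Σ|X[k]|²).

Parseval: Σ|x[n]|² = (1/N)Σ|X[k]|², so Σ|X[k]|² = N·Σ|x[n]|² = 4·12.0000

Σ|X[k]|² = N·Σ|x[n]|² = 4·12.0000 = 48.0000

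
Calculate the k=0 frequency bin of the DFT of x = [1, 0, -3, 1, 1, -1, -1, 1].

X[0] = Σ(n=0 to 7) x[n] · ω_8^0 = Σ x[n]
= (1) + (0) + (-3) + (1) + (1) + (-1) + (-1) + (1)

X[0] = -1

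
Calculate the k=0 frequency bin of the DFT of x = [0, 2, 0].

X[0] = Σ(n=0 to 2) x[n] · ω_3^0 = Σ x[n]
= (0) + (2) + (0)

X[0] = 2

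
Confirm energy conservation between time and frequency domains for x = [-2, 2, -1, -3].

Time domain:
Σ|x[n]|² = |-2|² + |2|² + |-1|² + |-3|² = 18.0000

Frequency domain:
(1/4)Σ|X[k]|² = (1/4)(|-4|² + |-1-5i|² + |-2|² + |-1+5i|²) = (1/4)·72.0000 = 18.0000

Both sides agree, confirming Parseval's theorem.

Σ|x[n]|² = (1/N)Σ|X[k]|² = 18.0000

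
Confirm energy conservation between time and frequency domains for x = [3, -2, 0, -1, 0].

Time domain:
Σ|x[n]|² = |3|² + |-2|² + |0|² + |-1|² + |0|² = 14.0000

Frequency domain:
(1/5)Σ|X[k]|² = (1/5)(|0|² + |3.1910+1.3143i|² + |4.3090+2.1266i|² + |4.3090-2.1266i|² + |3.1910-1.3143i|²) = (1/5)·70.0000 = 14.0000

Both sides agree, confirming Parseval's theorem.

Σ|x[n]|² = (1/N)Σ|X[k]|² = 14.0000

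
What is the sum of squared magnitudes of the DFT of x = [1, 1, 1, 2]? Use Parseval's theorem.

Parseval: Σ|x[n]|² = (1/N)Σ|X[k]|², so Σ|X[k]|² = N·Σ|x[n]|² = 4·7.0000

Σ|X[k]|² = N·Σ|x[n]|² = 4·7.0000 = 28.0000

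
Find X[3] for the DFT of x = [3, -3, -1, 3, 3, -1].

X[3] = Σ(n=0 to 5) x[n] · ω_6^(3n) where ω_6 = e^(-2πi/6)
= (3)·ω_6^0 + (-3)·ω_6^3 + (-1)·ω_6^6 + (3)·ω_6^9 + (3)·ω_6^12 + (-1)·ω_6^15

X[3] = 6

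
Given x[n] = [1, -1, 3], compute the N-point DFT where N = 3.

X[k] = Σ(n=0 to 2) x[n] · ω_3^(nk)
where ω_3 = e^(-2πi/3)

Computing each X[k]:
X[0] = 3
X[1] = 3.4641i
X[2] = -3.4641i

X = [3, 3.4641i, -3.4641i]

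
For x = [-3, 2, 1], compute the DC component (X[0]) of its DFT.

X[0] = Σ(n=0 to 2) x[n] · ω_3^0 = Σ x[n]
= (-3) + (2) + (1)

X[0] = 0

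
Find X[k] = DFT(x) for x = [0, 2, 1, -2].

X[k] = Σ(n=0 to 3) x[n] · ω_4^(nk)
where ω_4 = e^(-2πi/4)

Computing each X[k]:
X[0] = 1
X[1] = -1-4i
X[2] = 1
X[3] = -1+4i

X = [1, -1-4i, 1, -1+4i]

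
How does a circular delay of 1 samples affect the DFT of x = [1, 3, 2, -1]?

Time shift by 1: X_shifted[k] = ω_4^(1k) · X[k]
Shifted x = [-1, 1, 3, 2]

DFT(x[n-1]) = [5, -4+1i, -1, -4-1i]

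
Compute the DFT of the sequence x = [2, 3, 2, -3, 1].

X[k] = Σ(n=0 to 4) x[n] · ω_5^(nk)
where ω_5 = e^(-2πi/5)

Computing each X[k]:
X[0] = 5
X[1] = 4.0451-4.8410i
X[2] = -1.5451+3.5797i
X[3] = -1.5451-3.5797i
X[4] = 4.0451+4.8410i

X = [5, 4.0451-4.8410i, -1.5451+3.5797i, -1.5451-3.5797i, 4.0451+4.8410i]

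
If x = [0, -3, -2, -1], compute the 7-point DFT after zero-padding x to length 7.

Original 4-point DFT: [-6, 2+2i, 2, 2-2i]
Zero-padded 7-point DFT provides frequency interpolation.

DFT_7([x, 0, ...]) = [-6, -0.5245+4.7292i, 1.8460+1.2752i, 1.6784+0.7129i, 1.6784-0.7129i, 1.8460-1.2752i, -0.5245-4.7292i]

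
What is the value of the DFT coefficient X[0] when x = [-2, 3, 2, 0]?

X[0] = Σ(n=0 to 3) x[n] · ω_4^0 = Σ x[n]
= (-2) + (3) + (2) + (0)

X[0] = 3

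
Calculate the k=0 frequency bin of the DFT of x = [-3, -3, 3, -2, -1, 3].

X[0] = Σ(n=0 to 5) x[n] · ω_6^0 = Σ x[n]
= (-3) + (-3) + (3) + (-2) + (-1) + (3)

X[0] = -3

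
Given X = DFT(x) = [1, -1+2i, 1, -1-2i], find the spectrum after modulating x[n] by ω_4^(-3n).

Modulation property: DFT(ω_4^(-3n)·x[n]) = X[(k-3) mod 4], so circularly shift X by 3 positions.

X[k-3] = [-1+2i, 1, -1-2i, 1]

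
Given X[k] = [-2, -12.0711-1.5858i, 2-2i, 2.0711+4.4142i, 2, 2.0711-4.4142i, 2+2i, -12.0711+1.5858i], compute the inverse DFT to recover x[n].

x[n] = (1/8) Σ(k=0 to 7) X[k] · e^(2πikn/8)

Computing each x[n]:
x[0] = -2
x[1] = -3
x[2] = 1
x[3] = 1
x[4] = 3
x[5] = 3
x[6] = -2
x[7] = -3

x = [-2, -3, 1, 1, 3, 3, -2, -3]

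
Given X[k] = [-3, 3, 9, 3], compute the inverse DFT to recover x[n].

x[n] = (1/4) Σ(k=0 to 3) X[k] · e^(2πikn/4)

Computing each x[n]:
x[0] = 3
x[1] = -3
x[2] = 0
x[3] = -3

x = [3, -3, 0, -3]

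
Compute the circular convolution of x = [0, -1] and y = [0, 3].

(x ⊛ y)[n] = Σ(m=0 to 1) x[m] · y[(n-m) mod 2]

Computing each output sample:
(x ⊛ y)[0] = -3
(x ⊛ y)[1] = 0

x ⊛ y = [-3, 0]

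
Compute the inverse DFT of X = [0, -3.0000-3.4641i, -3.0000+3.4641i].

x[n] = (1/3) Σ(k=0 to 2) X[k] · e^(2πikn/3)

Computing each x[n]:
x[0] = -2
x[1] = 3
x[2] = -1

x = [-2, 3, -1]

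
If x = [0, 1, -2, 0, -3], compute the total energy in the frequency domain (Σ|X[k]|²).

Parseval: Σ|x[n]|² = (1/N)Σ|X[k]|², so Σ|X[k]|² = N·Σ|x[n]|² = 5·14.0000

Σ|X[k]|² = N·Σ|x[n]|² = 5·14.0000 = 70.0000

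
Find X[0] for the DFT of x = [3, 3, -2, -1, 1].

X[0] = Σ(n=0 to 4) x[n] · ω_5^0 = Σ x[n]
= (3) + (3) + (-2) + (-1) + (1)

X[0] = 4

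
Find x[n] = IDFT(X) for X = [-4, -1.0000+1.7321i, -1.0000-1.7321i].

x[n] = (1/3) Σ(k=0 to 2) X[k] · e^(2πikn/3)

Computing each x[n]:
x[0] = -2
x[1] = -2
x[2] = 0

x = [-2, -2, 0]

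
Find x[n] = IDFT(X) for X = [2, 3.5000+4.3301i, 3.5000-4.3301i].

x[n] = (1/3) Σ(k=0 to 2) X[k] · e^(2πikn/3)

Computing each x[n]:
x[0] = 3
x[1] = -3
x[2] = 2

x = [3, -3, 2]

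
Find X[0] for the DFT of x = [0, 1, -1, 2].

X[0] = Σ(n=0 to 3) x[n] · ω_4^0 = Σ x[n]
= (0) + (1) + (-1) + (2)

X[0] = 2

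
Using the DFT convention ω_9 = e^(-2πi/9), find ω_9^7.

ω_9^7 = e^(-2πi·7/9)
= cos(-2π·7/9) + i·sin(-2π·7/9)
= cos(-14π/9) + i·sin(-14π/9)

ω_9^7 = cos(-14π/9) + i·sin(-14π/9) = 0.1736+0.9848i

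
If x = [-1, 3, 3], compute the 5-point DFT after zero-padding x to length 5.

Original 3-point DFT: [5, -4, -4]
Zero-padded 5-point DFT provides frequency interpolation.

DFT_5([x, 0, ...]) = [5, -2.5000-4.6165i, -2.5000+1.0898i, -2.5000-1.0898i, -2.5000+4.6165i]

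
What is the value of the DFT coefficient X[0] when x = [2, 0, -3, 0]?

X[0] = Σ(n=0 to 3) x[n] · ω_4^0 = Σ x[n]
= (2) + (0) + (-3) + (0)

X[0] = -1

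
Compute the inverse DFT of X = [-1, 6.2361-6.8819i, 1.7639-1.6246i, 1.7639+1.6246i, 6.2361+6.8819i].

x[n] = (1/5) Σ(k=0 to 4) X[k] · e^(2πikn/5)

Computing each x[n]:
x[0] = 3
x[1] = 3
x[2] = -1
x[3] = -3
x[4] = -3

x = [3, 3, -1, -3, -3]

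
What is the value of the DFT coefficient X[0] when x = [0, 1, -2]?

X[0] = Σ(n=0 to 2) x[n] · ω_3^0 = Σ x[n]
= (0) + (1) + (-2)

X[0] = -1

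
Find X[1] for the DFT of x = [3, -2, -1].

X[1] = Σ(n=0 to 2) x[n] · ω_3^(1n) where ω_3 = e^(-2πi/3)
= (3)·ω_3^0 + (-2)·ω_3^1 + (-1)·ω_3^2

X[1] = 4.5000+0.8660i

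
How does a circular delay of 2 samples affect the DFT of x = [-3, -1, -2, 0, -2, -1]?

Time shift by 2: X_shifted[k] = ω_6^(2k) · X[k]
Shifted x = [-2, -1, -3, -1, -2, 0]

DFT(x[n-2]) = [-9, 1.0000+1.7321i, 0, -5, 0, 1.0000-1.7321i]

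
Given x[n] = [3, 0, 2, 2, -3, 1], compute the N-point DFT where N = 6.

X[k] = Σ(n=0 to 5) x[n] · ω_6^(nk)
where ω_6 = e^(-2πi/6)

Computing each X[k]:
X[0] = 5
X[1] = 2.0000-3.4641i
X[2] = 5.0000+5.1962i
X[3] = -1
X[4] = 5.0000-5.1962i
X[5] = 2.0000+3.4641i

X = [5, 2.0000-3.4641i, 5.0000+5.1962i, -1, 5.0000-5.1962i, 2.0000+3.4641i]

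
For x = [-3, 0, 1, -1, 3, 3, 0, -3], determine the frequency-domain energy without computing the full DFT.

Parseval: Σ|x[n]|² = (1/N)Σ|X[k]|², so Σ|X[k]|² = N·Σ|x[n]|² = 8·38.0000

Σ|X[k]|² = N·Σ|x[n]|² = 8·38.0000 = 304.0000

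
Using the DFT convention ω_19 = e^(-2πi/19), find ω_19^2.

ω_19^2 = e^(-2πi·2/19)
= cos(-2π·2/19) + i·sin(-2π·2/19)
= cos(-4π/19) + i·sin(-4π/19)

ω_19^2 = cos(-4π/19) + i·sin(-4π/19) = 0.7891-0.6142i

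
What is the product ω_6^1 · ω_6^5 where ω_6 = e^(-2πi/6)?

The primitive 6th roots of unity are ω_6^k for k coprime to 6: k ∈ {1, 5}
Their product equals the constant term of the cyclotomic polynomial Φ_6(x) up to sign.
For n ≥ 3, the product of all primitive nth roots of unity is 1. (For n=1 it is 1; for n=2 it is -1.)

1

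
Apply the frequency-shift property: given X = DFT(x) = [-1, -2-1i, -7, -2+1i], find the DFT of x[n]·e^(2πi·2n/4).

Modulation property: DFT(ω_4^(-2n)·x[n]) = X[(k-2) mod 4], so circularly shift X by 2 positions.

X[k-2] = [-7, -2+1i, -1, -2-1i]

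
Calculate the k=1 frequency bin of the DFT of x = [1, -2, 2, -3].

X[1] = Σ(n=0 to 3) x[n] · ω_4^(1n) where ω_4 = e^(-2πi/4)
= (1)·ω_4^0 + (-2)·ω_4^1 + (2)·ω_4^2 + (-3)·ω_4^3

X[1] = -1-1i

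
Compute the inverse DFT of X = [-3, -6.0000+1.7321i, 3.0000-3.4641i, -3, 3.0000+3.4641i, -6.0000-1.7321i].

x[n] = (1/6) Σ(k=0 to 5) X[k] · e^(2πikn/6)

Computing each x[n]:
x[0] = -2
x[1] = -1
x[2] = -2
x[3] = 3
x[4] = 1
x[5] = -2

x = [-2, -1, -2, 3, 1, -2]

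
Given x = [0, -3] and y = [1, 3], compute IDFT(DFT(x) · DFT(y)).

(x ⊛ y)[n] = Σ(m=0 to 1) x[m] · y[(n-m) mod 2]

Computing each output sample:
(x ⊛ y)[0] = -9
(x ⊛ y)[1] = -3

x ⊛ y = [-9, -3]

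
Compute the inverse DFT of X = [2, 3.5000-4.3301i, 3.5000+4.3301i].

x[n] = (1/3) Σ(k=0 to 2) X[k] · e^(2πikn/3)

Computing each x[n]:
x[0] = 3
x[1] = 2
x[2] = -3

x = [3, 2, -3]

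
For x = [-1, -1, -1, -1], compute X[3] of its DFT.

X[3] = Σ(n=0 to 3) x[n] · ω_4^(3n) where ω_4 = e^(-2πi/4)
= (-1)·ω_4^0 + (-1)·ω_4^3 + (-1)·ω_4^6 + (-1)·ω_4^9

X[3] = 0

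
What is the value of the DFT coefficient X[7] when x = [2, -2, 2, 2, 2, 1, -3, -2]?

X[7] = Σ(n=0 to 7) x[n] · ω_8^(7n) where ω_8 = e^(-2πi/8)
= (2)·ω_8^0 + (-2)·ω_8^7 + (2)·ω_8^14 + (2)·ω_8^21 + (2)·ω_8^28 + (1)·ω_8^35 + (-3)·ω_8^42 + (-2)·ω_8^49

X[7] = -4.9497+5.7071i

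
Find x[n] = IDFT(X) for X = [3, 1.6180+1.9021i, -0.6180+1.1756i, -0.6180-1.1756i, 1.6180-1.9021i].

x[n] = (1/5) Σ(k=0 to 4) X[k] · e^(2πikn/5)

Computing each x[n]:
x[0] = 1
x[1] = 0
x[2] = 0
x[3] = 0
x[4] = 2

x = [1, 0, 0, 0, 2]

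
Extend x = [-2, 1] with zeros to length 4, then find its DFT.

Original 2-point DFT: [-1, -3]
Zero-padded 4-point DFT provides frequency interpolation.

DFT_4([x, 0, ...]) = [-1, -2-1i, -3, -2+1i]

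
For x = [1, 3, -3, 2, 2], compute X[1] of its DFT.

X[1] = Σ(n=0 to 4) x[n] · ω_5^(1n) where ω_5 = e^(-2πi/5)
= (1)·ω_5^0 + (3)·ω_5^1 + (-3)·ω_5^2 + (2)·ω_5^3 + (2)·ω_5^4

X[1] = 3.3541+1.9879i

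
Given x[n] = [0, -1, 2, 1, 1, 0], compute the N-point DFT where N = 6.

X[k] = Σ(n=0 to 5) x[n] · ω_6^(nk)
where ω_6 = e^(-2πi/6)

Computing each X[k]:
X[0] = 3
X[1] = -3
X[2] = 1.7321i
X[3] = 3
X[4] = -1.7321i
X[5] = -3

X = [3, -3, 1.7321i, 3, -1.7321i, -3]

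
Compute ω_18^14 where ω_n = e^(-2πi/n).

ω_18^14 = e^(-2πi·14/18)
= cos(-2π·14/18) + i·sin(-2π·14/18)
= cos(-28π/18) + i·sin(-28π/18)

ω_18^14 = cos(-28π/18) + i·sin(-28π/18) = 0.1736+0.9848i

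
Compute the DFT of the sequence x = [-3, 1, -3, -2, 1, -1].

X[k] = Σ(n=0 to 5) x[n] · ω_6^(nk)
where ω_6 = e^(-2πi/6)

Computing each X[k]:
X[0] = -7
X[1] = 1.7321i
X[2] = -4.0000-5.1962i
X[3] = -3
X[4] = -4.0000+5.1962i
X[5] = -1.7321i

X = [-7, 1.7321i, -4.0000-5.1962i, -3, -4.0000+5.1962i, -1.7321i]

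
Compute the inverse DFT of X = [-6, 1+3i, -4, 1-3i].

x[n] = (1/4) Σ(k=0 to 3) X[k] · e^(2πikn/4)

Computing each x[n]:
x[0] = -2
x[1] = -2
x[2] = -3
x[3] = 1

x = [-2, -2, -3, 1]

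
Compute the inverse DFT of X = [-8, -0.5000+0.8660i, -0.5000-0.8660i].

x[n] = (1/3) Σ(k=0 to 2) X[k] · e^(2πikn/3)

Computing each x[n]:
x[0] = -3
x[1] = -3
x[2] = -2

x = [-3, -3, -2]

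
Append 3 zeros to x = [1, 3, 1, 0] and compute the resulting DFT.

Original 4-point DFT: [5, -3i, -1, 3i]
Zero-padded 7-point DFT provides frequency interpolation.

DFT_7([x, 0, ...]) = [5, 2.6479-3.3204i, -0.5685-2.4909i, -1.0794-0.5198i, -1.0794+0.5198i, -0.5685+2.4909i, 2.6479+3.3204i]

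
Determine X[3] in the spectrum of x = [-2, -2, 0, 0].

X[3] = Σ(n=0 to 3) x[n] · ω_4^(3n) where ω_4 = e^(-2πi/4)
= (-2)·ω_4^0 + (-2)·ω_4^3 + (0)·ω_4^6 + (0)·ω_4^9

X[3] = -2-2i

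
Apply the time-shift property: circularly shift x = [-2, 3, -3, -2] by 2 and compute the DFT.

Time shift by 2: X_shifted[k] = ω_4^(2k) · X[k]
Shifted x = [-3, -2, -2, 3]

DFT(x[n-2]) = [-4, -1+5i, -6, -1-5i]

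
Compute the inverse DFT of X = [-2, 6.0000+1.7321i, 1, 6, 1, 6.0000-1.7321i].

x[n] = (1/6) Σ(k=0 to 5) X[k] · e^(2πikn/6)

Computing each x[n]:
x[0] = 3
x[1] = -1
x[2] = -1
x[3] = -3
x[4] = 0
x[5] = 0

x = [3, -1, -1, -3, 0, 0]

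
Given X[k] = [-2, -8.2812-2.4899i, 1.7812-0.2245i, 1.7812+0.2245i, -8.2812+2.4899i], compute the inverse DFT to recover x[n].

x[n] = (1/5) Σ(k=0 to 4) X[k] · e^(2πikn/5)

Computing each x[n]:
x[0] = -3
x[1] = -1
x[2] = 3
x[3] = 2
x[4] = -3

x = [-3, -1, 3, 2, -3]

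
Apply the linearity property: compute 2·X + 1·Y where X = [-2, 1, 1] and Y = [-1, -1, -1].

By linearity: DFT(2x + 1y) = 2·DFT(x) + 1·DFT(y)
= 2·[-2, 1, 1] + 1·[-1, -1, -1]

Computing element-wise:
Z[0] = 2·(-2) + 1·(-1) = -5
Z[1] = 2·(1) + 1·(-1) = 1
Z[2] = 2·(1) + 1·(-1) = 1

DFT(2x + 1y) = 2·X + 1·Y = [-5, 1, 1]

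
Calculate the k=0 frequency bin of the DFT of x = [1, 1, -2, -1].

X[0] = Σ(n=0 to 3) x[n] · ω_4^0 = Σ x[n]
= (1) + (1) + (-2) + (-1)

X[0] = -1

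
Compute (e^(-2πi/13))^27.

Since ω_13^13 = 1, powers reduce modulo 13.
27 mod 13 = 1
So ω_13^27 = ω_13^1 = e^(-2πi·1/13)

ω_13^27 = ω_13^1 = 0.8855-0.4647i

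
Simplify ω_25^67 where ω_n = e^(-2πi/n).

Since ω_25^25 = 1, powers reduce modulo 25.
67 mod 25 = 17
So ω_25^67 = ω_25^17 = e^(-2πi·17/25)

ω_25^67 = ω_25^17 = -0.4258+0.9048i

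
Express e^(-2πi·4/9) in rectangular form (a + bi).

ω_9^4 = e^(-2πi·4/9)
= cos(-2π·4/9) + i·sin(-2π·4/9)
= cos(-8π/9) + i·sin(-8π/9)

ω_9^4 = cos(-8π/9) + i·sin(-8π/9) = -0.9397-0.3420i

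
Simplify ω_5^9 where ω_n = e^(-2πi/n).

Since ω_5^5 = 1, powers reduce modulo 5.
9 mod 5 = 4
So ω_5^9 = ω_5^4 = e^(-2πi·4/5)

ω_5^9 = ω_5^4 = 0.3090+0.9511i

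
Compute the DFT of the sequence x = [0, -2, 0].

X[k] = Σ(n=0 to 2) x[n] · ω_3^(nk)
where ω_3 = e^(-2πi/3)

Computing each X[k]:
X[0] = -2
X[1] = 1.0000+1.7321i
X[2] = 1.0000-1.7321i

X = [-2, 1.0000+1.7321i, 1.0000-1.7321i]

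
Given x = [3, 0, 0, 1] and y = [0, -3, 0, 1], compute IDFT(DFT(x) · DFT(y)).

(x ⊛ y)[n] = Σ(m=0 to 3) x[m] · y[(n-m) mod 4]

Computing each output sample:
(x ⊛ y)[0] = -3
(x ⊛ y)[1] = -9
(x ⊛ y)[2] = 1
(x ⊛ y)[3] = 3

x ⊛ y = [-3, -9, 1, 3]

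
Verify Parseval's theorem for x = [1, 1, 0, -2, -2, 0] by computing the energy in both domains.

Time domain:
Σ|x[n]|² = |1|² + |1|² + |0|² + |-2|² + |-2|² + |0|² = 10.0000

Frequency domain:
(1/6)Σ|X[k]|² = (1/6)(|-2|² + |4.5000-2.5981i|² + |-0.5000+0.8660i|² + |0|² + |-0.5000-0.8660i|² + |4.5000+2.5981i|²) = (1/6)·60.0000 = 10.0000

Both sides agree, confirming Parseval's theorem.

Σ|x[n]|² = (1/N)Σ|X[k]|² = 10.0000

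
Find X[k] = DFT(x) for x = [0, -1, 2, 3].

X[k] = Σ(n=0 to 3) x[n] · ω_4^(nk)
where ω_4 = e^(-2πi/4)

Computing each X[k]:
X[0] = 4
X[1] = -2+4i
X[2] = 0
X[3] = -2-4i

X = [4, -2+4i, 0, -2-4i]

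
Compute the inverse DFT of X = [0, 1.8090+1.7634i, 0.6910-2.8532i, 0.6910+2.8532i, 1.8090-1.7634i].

x[n] = (1/5) Σ(k=0 to 4) X[k] · e^(2πikn/5)

Computing each x[n]:
x[0] = 1
x[1] = 0
x[2] = -2
x[3] = 1
x[4] = 0

x = [1, 0, -2, 1, 0]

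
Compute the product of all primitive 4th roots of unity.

The primitive 4th roots of unity are ω_4^k for k coprime to 4: k ∈ {1, 3}
Their product equals the constant term of the cyclotomic polynomial Φ_4(x) up to sign.
For n ≥ 3, the product of all primitive nth roots of unity is 1. (For n=1 it is 1; for n=2 it is -1.)

1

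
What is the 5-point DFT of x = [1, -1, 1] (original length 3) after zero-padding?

Original 3-point DFT: [1, 1.0000+1.7321i, 1.0000-1.7321i]
Zero-padded 5-point DFT provides frequency interpolation.

DFT_5([x, 0, ...]) = [1, -0.1180+0.3633i, 2.1180+1.5388i, 2.1180-1.5388i, -0.1180-0.3633i]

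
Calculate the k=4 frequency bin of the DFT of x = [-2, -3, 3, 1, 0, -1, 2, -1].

X[4] = Σ(n=0 to 7) x[n] · ω_8^(4n) where ω_8 = e^(-2πi/8)
= (-2)·ω_8^0 + (-3)·ω_8^4 + (3)·ω_8^8 + (1)·ω_8^12 + (0)·ω_8^16 + (-1)·ω_8^20 + (2)·ω_8^24 + (-1)·ω_8^28

X[4] = 7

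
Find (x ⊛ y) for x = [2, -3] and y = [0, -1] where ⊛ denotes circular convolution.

(x ⊛ y)[n] = Σ(m=0 to 1) x[m] · y[(n-m) mod 2]

Computing each output sample:
(x ⊛ y)[0] = 3
(x ⊛ y)[1] = -2

x ⊛ y = [3, -2]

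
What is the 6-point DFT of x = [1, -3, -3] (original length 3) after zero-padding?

Original 3-point DFT: [-5, 4, 4]
Zero-padded 6-point DFT provides frequency interpolation.

DFT_6([x, 0, ...]) = [-5, 1.0000+5.1962i, 4, 1, 4, 1.0000-5.1962i]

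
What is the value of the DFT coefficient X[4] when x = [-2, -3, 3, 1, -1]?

X[4] = Σ(n=0 to 4) x[n] · ω_5^(4n) where ω_5 = e^(-2πi/5)
= (-2)·ω_5^0 + (-3)·ω_5^4 + (3)·ω_5^8 + (1)·ω_5^12 + (-1)·ω_5^16

X[4] = -6.4721-0.7265i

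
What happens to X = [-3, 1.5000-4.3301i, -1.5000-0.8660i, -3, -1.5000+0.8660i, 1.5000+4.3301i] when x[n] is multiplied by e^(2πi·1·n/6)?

Modulation property: DFT(ω_6^(-1n)·x[n]) = X[(k-1) mod 6], so circularly shift X by 1 positions.

X[k-1] = [1.5000+4.3301i, -3, 1.5000-4.3301i, -1.5000-0.8660i, -3, -1.5000+0.8660i]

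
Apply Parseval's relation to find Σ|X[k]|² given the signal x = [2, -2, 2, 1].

Parseval: Σ|x[n]|² = (1/N)Σ|X[k]|², so Σ|X[k]|² = N·Σ|x[n]|² = 4·13.0000

Σ|X[k]|² = N·Σ|x[n]|² = 4·13.0000 = 52.0000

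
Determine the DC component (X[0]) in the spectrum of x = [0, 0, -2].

X[0] = Σ(n=0 to 2) x[n] · ω_3^0 = Σ x[n]
= (0) + (0) + (-2)

X[0] = -2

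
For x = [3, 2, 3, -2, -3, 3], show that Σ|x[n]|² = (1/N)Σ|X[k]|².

Time domain:
Σ|x[n]|² = |3|² + |2|² + |3|² + |-2|² + |-3|² + |3|² = 44.0000

Frequency domain:
(1/6)Σ|X[k]|² = (1/6)(|6|² + |7.5000-4.3301i|² + |-1.5000+6.0622i|² + |0|² + |-1.5000-6.0622i|² + |7.5000+4.3301i|²) = (1/6)·264.0000 = 44.0000

Both sides agree, confirming Parseval's theorem.

Σ|x[n]|² = (1/N)Σ|X[k]|² = 44.0000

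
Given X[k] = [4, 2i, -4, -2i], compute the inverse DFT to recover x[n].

x[n] = (1/4) Σ(k=0 to 3) X[k] · e^(2πikn/4)

Computing each x[n]:
x[0] = 0
x[1] = 1
x[2] = 0
x[3] = 3

x = [0, 1, 0, 3]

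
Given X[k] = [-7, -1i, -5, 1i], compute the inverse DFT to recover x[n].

x[n] = (1/4) Σ(k=0 to 3) X[k] · e^(2πikn/4)

Computing each x[n]:
x[0] = -3
x[1] = 0
x[2] = -3
x[3] = -1

x = [-3, 0, -3, -1]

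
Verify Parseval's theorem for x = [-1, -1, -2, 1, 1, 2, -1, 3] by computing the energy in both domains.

Time domain:
Σ|x[n]|² = |-1|² + |-1|² + |-2|² + |1|² + |1|² + |2|² + |-1|² + |3|² = 22.0000

Frequency domain:
(1/8)Σ|X[k]|² = (1/8)(|2|² + |-2.7071+4.5355i|² + |3+3i|² + |-1.2929+2.5355i|² + |-8|² + |-1.2929-2.5355i|² + |3-3i|² + |-2.7071-4.5355i|²) = (1/8)·176.0000 = 22.0000

Both sides agree, confirming Parseval's theorem.

Σ|x[n]|² = (1/N)Σ|X[k]|² = 22.0000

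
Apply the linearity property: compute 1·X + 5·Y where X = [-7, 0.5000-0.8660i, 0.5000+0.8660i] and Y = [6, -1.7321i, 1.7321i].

By linearity: DFT(1x + 5y) = 1·DFT(x) + 5·DFT(y)
= 1·[-7, 0.5000-0.8660i, 0.5000+0.8660i] + 5·[6, -1.7321i, 1.7321i]

Computing element-wise:
Z[0] = 1·(-7) + 5·(6) = 23
Z[1] = 1·(0.5000-0.8660i) + 5·(-1.7321i) = 0.5000-9.5265i
Z[2] = 1·(0.5000+0.8660i) + 5·(1.7321i) = 0.5000+9.5265i

DFT(1x + 5y) = 1·X + 5·Y = [23, 0.5000-9.5265i, 0.5000+9.5265i]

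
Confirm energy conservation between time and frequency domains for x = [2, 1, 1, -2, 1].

Time domain:
Σ|x[n]|² = |2|² + |1|² + |1|² + |-2|² + |1|² = 11.0000

Frequency domain:
(1/5)Σ|X[k]|² = (1/5)(|3|² + |3.4271-1.7634i|² + |0.0729+2.8532i|² + |0.0729-2.8532i|² + |3.4271+1.7634i|²) = (1/5)·55.0000 = 11.0000

Both sides agree, confirming Parseval's theorem.

Σ|x[n]|² = (1/N)Σ|X[k]|² = 11.0000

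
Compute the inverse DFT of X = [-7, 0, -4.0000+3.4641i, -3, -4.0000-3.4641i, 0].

x[n] = (1/6) Σ(k=0 to 5) X[k] · e^(2πikn/6)

Computing each x[n]:
x[0] = -3
x[1] = -1
x[2] = 0
x[3] = -2
x[4] = -2
x[5] = 1

x = [-3, -1, 0, -2, -2, 1]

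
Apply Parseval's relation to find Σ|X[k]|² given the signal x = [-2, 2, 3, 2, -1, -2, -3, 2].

Parseval: Σ|x[n]|² = (1/N)Σ|X[k]|², so Σ|X[k]|² = N·Σ|x[n]|² = 8·39.0000

Σ|X[k]|² = N·Σ|x[n]|² = 8·39.0000 = 312.0000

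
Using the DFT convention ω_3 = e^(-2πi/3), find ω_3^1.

ω_3^1 = e^(-2πi·1/3)
= cos(-2π·1/3) + i·sin(-2π·1/3)
= cos(-2π/3) + i·sin(-2π/3)

ω_3^1 = cos(-2π/3) + i·sin(-2π/3) = -0.5000-0.8660i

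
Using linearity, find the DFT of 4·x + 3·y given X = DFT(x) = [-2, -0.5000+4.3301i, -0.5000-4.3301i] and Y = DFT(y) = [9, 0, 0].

By linearity: DFT(4x + 3y) = 4·DFT(x) + 3·DFT(y)
= 4·[-2, -0.5000+4.3301i, -0.5000-4.3301i] + 3·[9, 0, 0]

Computing element-wise:
Z[0] = 4·(-2) + 3·(9) = 19
Z[1] = 4·(-0.5000+4.3301i) + 3·(0) = -2.0000+17.3204i
Z[2] = 4·(-0.5000-4.3301i) + 3·(0) = -2.0000-17.3204i

DFT(4x + 3y) = 4·X + 3·Y = [19, -2.0000+17.3204i, -2.0000-17.3204i]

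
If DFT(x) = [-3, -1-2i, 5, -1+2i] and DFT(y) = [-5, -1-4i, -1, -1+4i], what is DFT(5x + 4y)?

By linearity: DFT(5x + 4y) = 5·DFT(x) + 4·DFT(y)
= 5·[-3, -1-2i, 5, -1+2i] + 4·[-5, -1-4i, -1, -1+4i]

Computing element-wise:
Z[0] = 5·(-3) + 4·(-5) = -35
Z[1] = 5·(-1-2i) + 4·(-1-4i) = -9-26i
Z[2] = 5·(5) + 4·(-1) = 21
Z[3] = 5·(-1+2i) + 4·(-1+4i) = -9+26i

DFT(5x + 4y) = 5·X + 4·Y = [-35, -9-26i, 21, -9+26i]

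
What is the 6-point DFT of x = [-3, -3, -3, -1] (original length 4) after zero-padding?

Original 4-point DFT: [-10, 2i, -2, -2i]
Zero-padded 6-point DFT provides frequency interpolation.

DFT_6([x, 0, ...]) = [-10, -2.0000+5.1962i, -1, -2, -1, -2.0000-5.1962i]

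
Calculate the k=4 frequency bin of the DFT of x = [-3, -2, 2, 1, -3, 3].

X[4] = Σ(n=0 to 5) x[n] · ω_6^(4n) where ω_6 = e^(-2πi/6)
= (-3)·ω_6^0 + (-2)·ω_6^4 + (2)·ω_6^8 + (1)·ω_6^12 + (-3)·ω_6^16 + (3)·ω_6^20

X[4] = -2.0000-8.6603i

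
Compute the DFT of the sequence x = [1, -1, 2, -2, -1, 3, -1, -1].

X[k] = Σ(n=0 to 7) x[n] · ω_8^(nk)
where ω_8 = e^(-2πi/8)

Computing each X[k]:
X[0] = 0
X[1] = -0.1213+0.5355i
X[2] = -1-5i
X[3] = 4.1213+6.5355i
X[4] = 2
X[5] = 4.1213-6.5355i
X[6] = -1+5i
X[7] = -0.1213-0.5355i

X = [0, -0.1213+0.5355i, -1-5i, 4.1213+6.5355i, 2, 4.1213-6.5355i, -1+5i, -0.1213-0.5355i]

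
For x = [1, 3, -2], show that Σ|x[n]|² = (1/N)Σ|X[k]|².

Time domain:
Σ|x[n]|² = |1|² + |3|² + |-2|² = 14.0000

Frequency domain:
(1/3)Σ|X[k]|² = (1/3)(|2|² + |0.5000-4.3301i|² + |0.5000+4.3301i|²) = (1/3)·42.0000 = 14.0000

Both sides agree, confirming Parseval's theorem.

Σ|x[n]|² = (1/N)Σ|X[k]|² = 14.0000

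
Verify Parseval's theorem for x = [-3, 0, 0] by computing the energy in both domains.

Time domain:
Σ|x[n]|² = |-3|² + |0|² + |0|² = 9.0000

Frequency domain:
(1/3)Σ|X[k]|² = (1/3)(|-3|² + |-3|² + |-3|²) = (1/3)·27.0000 = 9.0000

Both sides agree, confirming Parseval's theorem.

Σ|x[n]|² = (1/N)Σ|X[k]|² = 9.0000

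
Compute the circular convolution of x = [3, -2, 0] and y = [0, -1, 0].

(x ⊛ y)[n] = Σ(m=0 to 2) x[m] · y[(n-m) mod 3]

Computing each output sample:
(x ⊛ y)[0] = 0
(x ⊛ y)[1] = -3
(x ⊛ y)[2] = 2

x ⊛ y = [0, -3, 2]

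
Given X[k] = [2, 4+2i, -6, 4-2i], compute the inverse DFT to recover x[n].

x[n] = (1/4) Σ(k=0 to 3) X[k] · e^(2πikn/4)

Computing each x[n]:
x[0] = 1
x[1] = 1
x[2] = -3
x[3] = 3

x = [1, 1, -3, 3]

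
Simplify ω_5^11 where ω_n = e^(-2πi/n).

Since ω_5^5 = 1, powers reduce modulo 5.
11 mod 5 = 1
So ω_5^11 = ω_5^1 = e^(-2πi·1/5)

ω_5^11 = ω_5^1 = 0.3090-0.9511i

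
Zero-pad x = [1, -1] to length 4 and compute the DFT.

Original 2-point DFT: [0, 2]
Zero-padded 4-point DFT provides frequency interpolation.

DFT_4([x, 0, ...]) = [0, 1+1i, 2, 1-1i]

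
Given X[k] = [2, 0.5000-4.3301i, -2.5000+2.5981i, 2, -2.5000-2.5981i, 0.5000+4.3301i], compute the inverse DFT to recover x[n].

x[n] = (1/6) Σ(k=0 to 5) X[k] · e^(2πikn/6)

Computing each x[n]:
x[0] = 0
x[1] = 1
x[2] = 3
x[3] = -1
x[4] = -1
x[5] = 0

x = [0, 1, 3, -1, -1, 0]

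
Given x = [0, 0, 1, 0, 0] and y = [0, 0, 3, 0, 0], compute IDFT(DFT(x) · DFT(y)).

(x ⊛ y)[n] = Σ(m=0 to 4) x[m] · y[(n-m) mod 5]

Computing each output sample:
(x ⊛ y)[0] = 0
(x ⊛ y)[1] = 0
(x ⊛ y)[2] = 0
(x ⊛ y)[3] = 0
(x ⊛ y)[4] = 3

x ⊛ y = [0, 0, 0, 0, 3]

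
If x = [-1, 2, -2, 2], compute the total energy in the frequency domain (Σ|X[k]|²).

Parseval: Σ|x[n]|² = (1/N)Σ|X[k]|², so Σ|X[k]|² = N·Σ|x[n]|² = 4·13.0000

Σ|X[k]|² = N·Σ|x[n]|² = 4·13.0000 = 52.0000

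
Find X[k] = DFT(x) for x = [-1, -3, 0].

X[k] = Σ(n=0 to 2) x[n] · ω_3^(nk)
where ω_3 = e^(-2πi/3)

Computing each X[k]:
X[0] = -4
X[1] = 0.5000+2.5981i
X[2] = 0.5000-2.5981i

X = [-4, 0.5000+2.5981i, 0.5000-2.5981i]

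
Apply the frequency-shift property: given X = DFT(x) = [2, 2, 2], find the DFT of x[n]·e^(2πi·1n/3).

Modulation property: DFT(ω_3^(-1n)·x[n]) = X[(k-1) mod 3], so circularly shift X by 1 positions.

X[k-1] = [2, 2, 2]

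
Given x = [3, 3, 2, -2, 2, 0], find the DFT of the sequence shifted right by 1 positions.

Time shift by 1: X_shifted[k] = ω_6^(1k) · X[k]
Shifted x = [0, 3, 3, 2, -2, 2]

DFT(x[n-1]) = [8, -5.1962i, -1.0000+3.4641i, -6, -1.0000-3.4641i, 5.1962i]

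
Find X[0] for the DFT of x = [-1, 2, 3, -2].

X[0] = Σ(n=0 to 3) x[n] · ω_4^0 = Σ x[n]
= (-1) + (2) + (3) + (-2)

X[0] = 2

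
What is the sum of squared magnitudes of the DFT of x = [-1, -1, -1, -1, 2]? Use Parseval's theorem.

Parseval: Σ|x[n]|² = (1/N)Σ|X[k]|², so Σ|X[k]|² = N·Σ|x[n]|² = 5·8.0000

Σ|X[k]|² = N·Σ|x[n]|² = 5·8.0000 = 40.0000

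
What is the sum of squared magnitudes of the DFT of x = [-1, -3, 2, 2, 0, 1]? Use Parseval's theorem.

Parseval: Σ|x[n]|² = (1/N)Σ|X[k]|², so Σ|X[k]|² = N·Σ|x[n]|² = 6·19.0000

Σ|X[k]|² = N·Σ|x[n]|² = 6·19.0000 = 114.0000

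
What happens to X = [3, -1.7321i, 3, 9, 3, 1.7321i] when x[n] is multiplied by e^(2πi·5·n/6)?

Modulation property: DFT(ω_6^(-5n)·x[n]) = X[(k-5) mod 6], so circularly shift X by 5 positions.

X[k-5] = [-1.7321i, 3, 9, 3, 1.7321i, 3]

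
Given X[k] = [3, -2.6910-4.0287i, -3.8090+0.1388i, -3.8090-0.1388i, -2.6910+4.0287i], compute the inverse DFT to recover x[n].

x[n] = (1/5) Σ(k=0 to 4) X[k] · e^(2πikn/5)

Computing each x[n]:
x[0] = -2
x[1] = 3
x[2] = 2
x[3] = 0
x[4] = 0

x = [-2, 3, 2, 0, 0]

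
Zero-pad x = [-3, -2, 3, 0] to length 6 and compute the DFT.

Original 4-point DFT: [-2, -6+2i, 2, -6-2i]
Zero-padded 6-point DFT provides frequency interpolation.

DFT_6([x, 0, ...]) = [-2, -5.5000-0.8660i, -3.5000+4.3301i, 2, -3.5000-4.3301i, -5.5000+0.8660i]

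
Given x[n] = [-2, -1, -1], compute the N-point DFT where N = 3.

X[k] = Σ(n=0 to 2) x[n] · ω_3^(nk)
where ω_3 = e^(-2πi/3)

Computing each X[k]:
X[0] = -4
X[1] = -1
X[2] = -1

X = [-4, -1, -1]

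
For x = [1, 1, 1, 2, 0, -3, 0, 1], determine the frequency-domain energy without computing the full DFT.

Parseval: Σ|x[n]|² = (1/N)Σ|X[k]|², so Σ|X[k]|² = N·Σ|x[n]|² = 8·17.0000

Σ|X[k]|² = N·Σ|x[n]|² = 8·17.0000 = 136.0000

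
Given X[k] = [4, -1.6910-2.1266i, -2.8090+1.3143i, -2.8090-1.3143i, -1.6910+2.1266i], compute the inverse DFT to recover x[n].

x[n] = (1/5) Σ(k=0 to 4) X[k] · e^(2πikn/5)

Computing each x[n]:
x[0] = -1
x[1] = 2
x[2] = 2
x[3] = 0
x[4] = 1

x = [-1, 2, 2, 0, 1]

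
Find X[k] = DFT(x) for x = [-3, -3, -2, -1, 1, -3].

X[k] = Σ(n=0 to 5) x[n] · ω_6^(nk)
where ω_6 = e^(-2πi/6)

Computing each X[k]:
X[0] = -11
X[1] = -4.5000+2.5981i
X[2] = -0.5000-2.5981i
X[3] = 3
X[4] = -0.5000+2.5981i
X[5] = -4.5000-2.5981i

X = [-11, -4.5000+2.5981i, -0.5000-2.5981i, 3, -0.5000+2.5981i, -4.5000-2.5981i]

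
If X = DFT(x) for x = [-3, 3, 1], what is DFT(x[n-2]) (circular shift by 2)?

Time shift by 2: X_shifted[k] = ω_3^(2k) · X[k]
Shifted x = [3, 1, -3]

DFT(x[n-2]) = [1, 4.0000-3.4641i, 4.0000+3.4641i]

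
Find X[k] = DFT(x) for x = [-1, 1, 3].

X[k] = Σ(n=0 to 2) x[n] · ω_3^(nk)
where ω_3 = e^(-2πi/3)

Computing each X[k]:
X[0] = 3
X[1] = -3.0000+1.7321i
X[2] = -3.0000-1.7321i

X = [3, -3.0000+1.7321i, -3.0000-1.7321i]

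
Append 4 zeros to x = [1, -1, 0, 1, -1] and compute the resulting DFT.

Original 5-point DFT: [0, -0.4271+0.5878i, 2.9271-0.9511i, 2.9271+0.9511i, -0.4271-0.5878i]
Zero-padded 9-point DFT provides frequency interpolation.

DFT_9([x, 0, ...]) = [0, 0.6736+0.1188i, -0.4397+1.2080i, 3.0000+1.7321i, 1.2660-1.5088i, 1.2660+1.5088i, 3.0000-1.7321i, -0.4397-1.2080i, 0.6736-0.1188i]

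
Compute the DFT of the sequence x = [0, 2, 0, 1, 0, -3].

X[k] = Σ(n=0 to 5) x[n] · ω_6^(nk)
where ω_6 = e^(-2πi/6)

Computing each X[k]:
X[0] = 0
X[1] = -1.5000-4.3301i
X[2] = 1.5000-4.3301i
X[3] = 0
X[4] = 1.5000+4.3301i
X[5] = -1.5000+4.3301i

X = [0, -1.5000-4.3301i, 1.5000-4.3301i, 0, 1.5000+4.3301i, -1.5000+4.3301i]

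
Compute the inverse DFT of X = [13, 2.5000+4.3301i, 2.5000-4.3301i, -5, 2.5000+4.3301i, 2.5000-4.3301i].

x[n] = (1/6) Σ(k=0 to 5) X[k] · e^(2πikn/6)

Computing each x[n]:
x[0] = 3
x[1] = 3
x[2] = -2
x[3] = 3
x[4] = 3
x[5] = 3

x = [3, 3, -2, 3, 3, 3]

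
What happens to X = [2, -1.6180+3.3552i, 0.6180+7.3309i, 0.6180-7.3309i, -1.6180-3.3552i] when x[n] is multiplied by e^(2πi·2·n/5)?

Modulation property: DFT(ω_5^(-2n)·x[n]) = X[(k-2) mod 5], so circularly shift X by 2 positions.

X[k-2] = [0.6180-7.3309i, -1.6180-3.3552i, 2, -1.6180+3.3552i, 0.6180+7.3309i]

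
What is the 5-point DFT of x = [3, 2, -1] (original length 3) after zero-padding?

Original 3-point DFT: [4, 2.5000-2.5981i, 2.5000+2.5981i]
Zero-padded 5-point DFT provides frequency interpolation.

DFT_5([x, 0, ...]) = [4, 4.4271-1.3143i, 1.0729-2.1266i, 1.0729+2.1266i, 4.4271+1.3143i]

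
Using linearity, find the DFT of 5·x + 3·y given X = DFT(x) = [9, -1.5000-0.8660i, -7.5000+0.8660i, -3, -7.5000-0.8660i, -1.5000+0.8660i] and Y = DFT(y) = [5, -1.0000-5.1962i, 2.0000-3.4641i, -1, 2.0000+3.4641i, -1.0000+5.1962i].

By linearity: DFT(5x + 3y) = 5·DFT(x) + 3·DFT(y)
= 5·[9, -1.5000-0.8660i, -7.5000+0.8660i, -3, -7.5000-0.8660i, -1.5000+0.8660i] + 3·[5, -1.0000-5.1962i, 2.0000-3.4641i, -1, 2.0000+3.4641i, -1.0000+5.1962i]

Computing element-wise:
Z[0] = 5·(9) + 3·(5) = 60
Z[1] = 5·(-1.5000-0.8660i) + 3·(-1.0000-5.1962i) = -10.5000-19.9186i
Z[2] = 5·(-7.5000+0.8660i) + 3·(2.0000-3.4641i) = -31.5000-6.0623i
Z[3] = 5·(-3) + 3·(-1) = -18
Z[4] = 5·(-7.5000-0.8660i) + 3·(2.0000+3.4641i) = -31.5000+6.0623i
Z[5] = 5·(-1.5000+0.8660i) + 3·(-1.0000+5.1962i) = -10.5000+19.9186i

DFT(5x + 3y) = 5·X + 3·Y = [60, -10.5000-19.9186i, -31.5000-6.0623i, -18, -31.5000+6.0623i, -10.5000+19.9186i]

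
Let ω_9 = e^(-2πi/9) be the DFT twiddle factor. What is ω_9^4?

ω_9^4 = e^(-2πi·4/9)
= cos(-2π·4/9) + i·sin(-2π·4/9)
= cos(-8π/9) + i·sin(-8π/9)

ω_9^4 = cos(-8π/9) + i·sin(-8π/9) = -0.9397-0.3420i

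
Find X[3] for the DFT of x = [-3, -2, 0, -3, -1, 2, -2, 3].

X[3] = Σ(n=0 to 7) x[n] · ω_8^(3n) where ω_8 = e^(-2πi/8)
= (-3)·ω_8^0 + (-2)·ω_8^3 + (0)·ω_8^6 + (-3)·ω_8^9 + (-1)·ω_8^12 + (2)·ω_8^15 + (-2)·ω_8^18 + (3)·ω_8^21

X[3] = -3.4142+9.0711i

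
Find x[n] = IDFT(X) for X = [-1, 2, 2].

x[n] = (1/3) Σ(k=0 to 2) X[k] · e^(2πikn/3)

Computing each x[n]:
x[0] = 1
x[1] = -1
x[2] = -1

x = [1, -1, -1]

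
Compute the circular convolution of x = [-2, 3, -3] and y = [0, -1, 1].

(x ⊛ y)[n] = Σ(m=0 to 2) x[m] · y[(n-m) mod 3]

Computing each output sample:
(x ⊛ y)[0] = 6
(x ⊛ y)[1] = -1
(x ⊛ y)[2] = -5

x ⊛ y = [6, -1, -5]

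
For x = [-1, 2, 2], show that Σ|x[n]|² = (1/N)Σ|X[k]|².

Time domain:
Σ|x[n]|² = |-1|² + |2|² + |2|² = 9.0000

Frequency domain:
(1/3)Σ|X[k]|² = (1/3)(|3|² + |-3|² + |-3|²) = (1/3)·27.0000 = 9.0000

Both sides agree, confirming Parseval's theorem.

Σ|x[n]|² = (1/N)Σ|X[k]|² = 9.0000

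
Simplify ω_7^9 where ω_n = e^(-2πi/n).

Since ω_7^7 = 1, powers reduce modulo 7.
9 mod 7 = 2
So ω_7^9 = ω_7^2 = e^(-2πi·2/7)

ω_7^9 = ω_7^2 = -0.2225-0.9749i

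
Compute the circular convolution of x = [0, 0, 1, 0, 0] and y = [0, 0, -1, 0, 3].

(x ⊛ y)[n] = Σ(m=0 to 4) x[m] · y[(n-m) mod 5]

Computing each output sample:
(x ⊛ y)[0] = 0
(x ⊛ y)[1] = 3
(x ⊛ y)[2] = 0
(x ⊛ y)[3] = 0
(x ⊛ y)[4] = -1

x ⊛ y = [0, 3, 0, 0, -1]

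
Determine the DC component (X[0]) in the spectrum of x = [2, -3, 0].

X[0] = Σ(n=0 to 2) x[n] · ω_3^0 = Σ x[n]
= (2) + (-3) + (0)

X[0] = -1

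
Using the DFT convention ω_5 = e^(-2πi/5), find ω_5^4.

ω_5^4 = e^(-2πi·4/5)
= cos(-2π·4/5) + i·sin(-2π·4/5)
= cos(-8π/5) + i·sin(-8π/5)

ω_5^4 = cos(-8π/5) + i·sin(-8π/5) = 0.3090+0.9511i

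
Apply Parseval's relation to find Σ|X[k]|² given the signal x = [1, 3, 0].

Parseval: Σ|x[n]|² = (1/N)Σ|X[k]|², so Σ|X[k]|² = N·Σ|x[n]|² = 3·10.0000

Σ|X[k]|² = N·Σ|x[n]|² = 3·10.0000 = 30.0000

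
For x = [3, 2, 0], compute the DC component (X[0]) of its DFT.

X[0] = Σ(n=0 to 2) x[n] · ω_3^0 = Σ x[n]
= (3) + (2) + (0)

X[0] = 5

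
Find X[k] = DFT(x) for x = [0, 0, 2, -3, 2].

X[k] = Σ(n=0 to 4) x[n] · ω_5^(nk)
where ω_5 = e^(-2πi/5)

Computing each X[k]:
X[0] = 1
X[1] = 1.4271-1.0368i
X[2] = -1.9271+5.9309i
X[3] = -1.9271-5.9309i
X[4] = 1.4271+1.0368i

X = [1, 1.4271-1.0368i, -1.9271+5.9309i, -1.9271-5.9309i, 1.4271+1.0368i]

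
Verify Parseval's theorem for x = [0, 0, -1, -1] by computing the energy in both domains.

Time domain:
Σ|x[n]|² = |0|² + |0|² + |-1|² + |-1|² = 2.0000

Frequency domain:
(1/4)Σ|X[k]|² = (1/4)(|-2|² + |1-1i|² + |0|² + |1+1i|²) = (1/4)·8.0000 = 2.0000

Both sides agree, confirming Parseval's theorem.

Σ|x[n]|² = (1/N)Σ|X[k]|² = 2.0000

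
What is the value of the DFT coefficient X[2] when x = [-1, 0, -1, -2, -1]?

X[2] = Σ(n=0 to 4) x[n] · ω_5^(2n) where ω_5 = e^(-2πi/5)
= (-1)·ω_5^0 + (0)·ω_5^2 + (-1)·ω_5^4 + (-2)·ω_5^6 + (-1)·ω_5^8

X[2] = -1.1180+0.3633i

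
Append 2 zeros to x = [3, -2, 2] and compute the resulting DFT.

Original 3-point DFT: [3, 3.0000+3.4641i, 3.0000-3.4641i]
Zero-padded 5-point DFT provides frequency interpolation.

DFT_5([x, 0, ...]) = [3, 0.7639+0.7265i, 5.2361+3.0777i, 5.2361-3.0777i, 0.7639-0.7265i]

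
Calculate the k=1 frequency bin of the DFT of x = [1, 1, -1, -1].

X[1] = Σ(n=0 to 3) x[n] · ω_4^(1n) where ω_4 = e^(-2πi/4)
= (1)·ω_4^0 + (1)·ω_4^1 + (-1)·ω_4^2 + (-1)·ω_4^3

X[1] = 2-2i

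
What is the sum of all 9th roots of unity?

Sum of all nth roots of unity equals 0 for n > 1 (geometric series with r ≠ 1).

0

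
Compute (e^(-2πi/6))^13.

Since ω_6^6 = 1, powers reduce modulo 6.
13 mod 6 = 1
So ω_6^13 = ω_6^1 = e^(-2πi·1/6)

ω_6^13 = ω_6^1 = 0.5000-0.8660i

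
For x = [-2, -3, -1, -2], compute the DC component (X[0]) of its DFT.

X[0] = Σ(n=0 to 3) x[n] · ω_4^0 = Σ x[n]
= (-2) + (-3) + (-1) + (-2)

X[0] = -8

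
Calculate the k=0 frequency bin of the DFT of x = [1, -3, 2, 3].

X[0] = Σ(n=0 to 3) x[n] · ω_4^0 = Σ x[n]
= (1) + (-3) + (2) + (3)

X[0] = 3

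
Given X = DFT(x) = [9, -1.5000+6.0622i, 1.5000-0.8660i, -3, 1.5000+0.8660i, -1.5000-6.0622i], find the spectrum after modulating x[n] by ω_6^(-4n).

Modulation property: DFT(ω_6^(-4n)·x[n]) = X[(k-4) mod 6], so circularly shift X by 4 positions.

X[k-4] = [1.5000-0.8660i, -3, 1.5000+0.8660i, -1.5000-6.0622i, 9, -1.5000+6.0622i]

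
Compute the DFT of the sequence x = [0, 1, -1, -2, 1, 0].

X[k] = Σ(n=0 to 5) x[n] · ω_6^(nk)
where ω_6 = e^(-2πi/6)

Computing each X[k]:
X[0] = -1
X[1] = 2.5000+0.8660i
X[2] = -2.5000-2.5981i
X[3] = 1
X[4] = -2.5000+2.5981i
X[5] = 2.5000-0.8660i

X = [-1, 2.5000+0.8660i, -2.5000-2.5981i, 1, -2.5000+2.5981i, 2.5000-0.8660i]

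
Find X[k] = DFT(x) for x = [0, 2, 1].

X[k] = Σ(n=0 to 2) x[n] · ω_3^(nk)
where ω_3 = e^(-2πi/3)

Computing each X[k]:
X[0] = 3
X[1] = -1.5000-0.8660i
X[2] = -1.5000+0.8660i

X = [3, -1.5000-0.8660i, -1.5000+0.8660i]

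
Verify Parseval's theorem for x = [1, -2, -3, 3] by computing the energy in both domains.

Time domain:
Σ|x[n]|² = |1|² + |-2|² + |-3|² + |3|² = 23.0000

Frequency domain:
(1/4)Σ|X[k]|² = (1/4)(|-1|² + |4+5i|² + |-3|² + |4-5i|²) = (1/4)·92.0000 = 23.0000

Both sides agree, confirming Parseval's theorem.

Σ|x[n]|² = (1/N)Σ|X[k]|² = 23.0000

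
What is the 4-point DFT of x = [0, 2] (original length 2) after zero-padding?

Original 2-point DFT: [2, -2]
Zero-padded 4-point DFT provides frequency interpolation.

DFT_4([x, 0, ...]) = [2, -2i, -2, 2i]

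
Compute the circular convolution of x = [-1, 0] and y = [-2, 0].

(x ⊛ y)[n] = Σ(m=0 to 1) x[m] · y[(n-m) mod 2]

Computing each output sample:
(x ⊛ y)[0] = 2
(x ⊛ y)[1] = 0

x ⊛ y = [2, 0]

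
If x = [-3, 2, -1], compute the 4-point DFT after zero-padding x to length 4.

Original 3-point DFT: [-2, -3.5000-2.5981i, -3.5000+2.5981i]
Zero-padded 4-point DFT provides frequency interpolation.

DFT_4([x, 0, ...]) = [-2, -2-2i, -6, -2+2i]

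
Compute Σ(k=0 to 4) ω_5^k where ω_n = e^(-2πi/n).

Sum of all nth roots of unity equals 0 for n > 1 (geometric series with r ≠ 1).

0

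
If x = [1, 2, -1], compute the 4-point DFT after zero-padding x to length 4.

Original 3-point DFT: [2, 0.5000-2.5981i, 0.5000+2.5981i]
Zero-padded 4-point DFT provides frequency interpolation.

DFT_4([x, 0, ...]) = [2, 2-2i, -2, 2+2i]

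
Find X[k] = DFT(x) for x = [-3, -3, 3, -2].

X[k] = Σ(n=0 to 3) x[n] · ω_4^(nk)
where ω_4 = e^(-2πi/4)

Computing each X[k]:
X[0] = -5
X[1] = -6+1i
X[2] = 5
X[3] = -6-1i

X = [-5, -6+1i, 5, -6-1i]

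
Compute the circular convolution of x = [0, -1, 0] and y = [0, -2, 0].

(x ⊛ y)[n] = Σ(m=0 to 2) x[m] · y[(n-m) mod 3]

Computing each output sample:
(x ⊛ y)[0] = 0
(x ⊛ y)[1] = 0
(x ⊛ y)[2] = 2

x ⊛ y = [0, 0, 2]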